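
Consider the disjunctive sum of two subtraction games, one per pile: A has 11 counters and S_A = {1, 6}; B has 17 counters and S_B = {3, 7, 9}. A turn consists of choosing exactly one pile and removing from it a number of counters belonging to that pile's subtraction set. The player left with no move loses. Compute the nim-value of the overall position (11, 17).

Pile A, S = {1, 6}:
G(0) = 0
G(1) = mex{0} = 1
G(2) = mex{1} = 0
G(3) = mex{0} = 1
G(4) = mex{1} = 0
G(5) = mex{0} = 1
G(6) = mex{1,0} = 2
G(7) = mex{2,1} = 0
G(8) = mex{0,0} = 1
G(9) = mex{1,1} = 0
G(10) = mex{0,0} = 1
G(11) = mex{1,1} = 0
G_A(11) = 0.
Pile B, S = {3, 7, 9}:
G(0) = 0
G(1) = mex{} = 0
G(2) = mex{} = 0
G(3) = mex{0} = 1
G(4) = mex{0} = 1
G(5) = mex{0} = 1
G(6) = mex{1} = 0
G(7) = mex{1,0} = 2
G(8) = mex{1,0} = 2
G(9) = mex{0,0,0} = 1
G(10) = mex{2,1,0} = 3
G(11) = mex{2,1,0} = 3
G(12) = mex{1,1,1} = 0
G(13) = mex{3,0,1} = 2
G(14) = mex{3,2,1} = 0
G(15) = mex{0,2,0} = 1
G(16) = mex{2,1,2} = 0
G(17) = mex{0,3,2} = 1
G_B(17) = 1.
Combined Grundy value = 0 ⊕ 1 = 1.

1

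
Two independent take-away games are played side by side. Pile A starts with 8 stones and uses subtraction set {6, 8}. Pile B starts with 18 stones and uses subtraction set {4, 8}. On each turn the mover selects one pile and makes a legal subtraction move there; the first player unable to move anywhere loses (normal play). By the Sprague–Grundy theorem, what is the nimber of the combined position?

0

Pile A, S = {6, 8}:
n : 0 1 2 3 4 5 6 7 8
G : 0 0 0 0 0 0 1 1 1
G_A(8) = 1.
Pile B, S = {4, 8}:
n :  0  1  2  3  4  5  6  7  8  9 10 11 12 13 14 15 16 17 18
G :  0  0  0  0  1  1  1  1  2  2  2  2  0  0  0  0  1  1  1
G_B(18) = 1.
Combined Grundy value = 1 ⊕ 1 = 0.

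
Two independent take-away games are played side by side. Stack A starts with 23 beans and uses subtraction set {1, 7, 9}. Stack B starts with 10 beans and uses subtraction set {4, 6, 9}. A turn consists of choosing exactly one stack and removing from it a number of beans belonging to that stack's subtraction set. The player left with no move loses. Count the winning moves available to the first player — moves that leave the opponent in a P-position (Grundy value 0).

Stack A, S = {1, 7, 9}:
n :  0  1  2  3  4  5  6  7  8  9 10 11 12 13 14 15 16 17 18 19 20 21 22 23
G :  0  1  0  1  0  1  0  1  0  1  0  1  0  1  0  1  0  1  0  1  0  1  0  1
G_A(23) = 1.
Stack B, S = {4, 6, 9}:
G(0) = 0
G(1) = mex{} = 0
G(2) = mex{} = 0
G(3) = mex{} = 0
G(4) = mex{0} = 1
G(5) = mex{0} = 1
G(6) = mex{0,0} = 1
G(7) = mex{0,0} = 1
G(8) = mex{1,0} = 2
G(9) = mex{1,0,0} = 2
G(10) = mex{1,1,0} = 2
G_B(10) = 2.
Combined Grundy value = 1 ⊕ 2 = 3.
A winning move leaves total XOR = 0, i.e. changes one component's Grundy value g to g ⊕ X where X is the current total.
Stack A: need g' = 1⊕3 = 2. Options: 23−1→G=0, 23−7→G=0, 23−9→G=0. Hits: 0.
Stack B: need g' = 2⊕3 = 1. Options: 10−4→G=1, 10−6→G=1, 10−9→G=0. Hits: 2.

2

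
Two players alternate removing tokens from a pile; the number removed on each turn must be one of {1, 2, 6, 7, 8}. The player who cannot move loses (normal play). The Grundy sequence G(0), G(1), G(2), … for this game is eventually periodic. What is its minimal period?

G(0) = 0
G(1) = mex{0} = 1
G(2) = mex{1,0} = 2
G(3) = mex{2,1} = 0
G(4) = mex{0,2} = 1
G(5) = mex{1,0} = 2
G(6) = mex{2,1,0} = 3
G(7) = mex{3,2,1,0} = 4
G(8) = mex{4,3,2,1,0} = 5
G(9) = mex{5,4,0,2,1} = 3
G(10) = mex{3,5,1,0,2} = 4
G(11) = mex{4,3,2,1,0} = 5
G(12) = mex{5,4,3,2,1} = 0
G(13) = mex{0,5,4,3,2} = 1
G(14) = mex{1,0,5,4,3} = 2
G(15) = mex{2,1,3,5,4} = 0
G(16) = mex{0,2,4,3,5} = 1
G(17) = mex{1,0,5,4,3} = 2
G(18) = mex{2,1,0,5,4} = 3
G(19) = mex{3,2,1,0,5} = 4
G(20) = mex{4,3,2,1,0} = 5
G(21) = mex{5,4,0,2,1} = 3
G(22) = mex{3,5,1,0,2} = 4
G(23) = mex{4,3,2,1,0} = 5
G(24) = mex{5,4,3,2,1} = 0
G(25) = mex{0,5,4,3,2} = 1
G(n+12) = G(n) holds for n = 0,…,7 (a full window of length max(S) = 8), so the sequence is purely periodic with period 12.

12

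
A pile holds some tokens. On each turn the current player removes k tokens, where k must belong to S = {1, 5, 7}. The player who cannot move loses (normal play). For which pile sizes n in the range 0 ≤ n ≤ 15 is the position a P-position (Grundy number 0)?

n :  0  1  2  3  4  5  6  7  8  9 10 11 12 13 14 15
G :  0  1  0  1  0  1  0  1  0  1  0  1  0  1  0  1
P-positions are exactly the n with G(n) = 0.

0, 2, 4, 6, 8, 10, 12, 14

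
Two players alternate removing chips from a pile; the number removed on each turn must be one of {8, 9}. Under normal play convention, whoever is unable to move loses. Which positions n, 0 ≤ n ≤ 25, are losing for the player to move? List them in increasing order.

0, 1, 2, 3, 4, 5, 6, 7, 17, 18, 19, 20, 21, 22, 23, 24

G(0) = 0
G(1) = mex{} = 0
G(2) = mex{} = 0
G(3) = mex{} = 0
G(4) = mex{} = 0
G(5) = mex{} = 0
G(6) = mex{} = 0
G(7) = mex{} = 0
G(8) = mex{0} = 1
G(9) = mex{0,0} = 1
G(10) = mex{0,0} = 1
G(11) = mex{0,0} = 1
G(12) = mex{0,0} = 1
G(13) = mex{0,0} = 1
G(14) = mex{0,0} = 1
G(15) = mex{0,0} = 1
G(16) = mex{1,0} = 2
G(17) = mex{1,1} = 0
G(18) = mex{1,1} = 0
G(19) = mex{1,1} = 0
G(20) = mex{1,1} = 0
G(21) = mex{1,1} = 0
G(22) = mex{1,1} = 0
G(23) = mex{1,1} = 0
G(24) = mex{2,1} = 0
G(25) = mex{0,2} = 1
P-positions are exactly the n with G(n) = 0.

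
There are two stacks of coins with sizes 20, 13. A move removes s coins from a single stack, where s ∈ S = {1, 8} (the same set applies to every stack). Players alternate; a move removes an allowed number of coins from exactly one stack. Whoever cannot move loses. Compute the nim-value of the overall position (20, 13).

All stacks use S = {1, 8}:
n :  0  1  2  3  4  5  6  7  8  9 10 11 12 13 14 15 16 17 18 19 20
G :  0  1  0  1  0  1  0  1  2  0  1  0  1  0  1  0  1  2  0  1  0
Stack A: G(20) = 0.
Stack B: G(13) = 0.
Combined Grundy value = 0 ⊕ 0 = 0.

0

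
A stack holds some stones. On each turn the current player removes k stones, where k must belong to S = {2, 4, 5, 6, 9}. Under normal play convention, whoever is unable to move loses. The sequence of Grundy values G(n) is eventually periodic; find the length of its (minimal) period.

G(0) = 0
G(1) = mex{} = 0
G(2) = mex{0} = 1
G(3) = mex{0} = 1
G(4) = mex{1,0} = 2
G(5) = mex{1,0,0} = 2
G(6) = mex{2,1,0,0} = 3
G(7) = mex{2,1,1,0} = 3
G(8) = mex{3,2,1,1} = 0
G(9) = mex{3,2,2,1,0} = 4
G(10) = mex{0,3,2,2,0} = 1
G(11) = mex{4,3,3,2,1} = 0
G(12) = mex{1,0,3,3,1} = 2
G(13) = mex{0,4,0,3,2} = 1
G(14) = mex{2,1,4,0,2} = 3
G(15) = mex{1,0,1,4,3} = 2
G(16) = mex{3,2,0,1,3} = 4
G(17) = mex{2,1,2,0,0} = 3
G(18) = mex{4,3,1,2,4} = 0
G(19) = mex{3,2,3,1,1} = 0
G(20) = mex{0,4,2,3,0} = 1
G(21) = mex{0,3,4,2,2} = 1
G(22) = mex{1,0,3,4,1} = 2
G(23) = mex{1,0,0,3,3} = 2
G(24) = mex{2,1,0,0,2} = 3
G(25) = mex{2,1,1,0,4} = 3
G(26) = mex{3,2,1,1,3} = 0
G(27) = mex{3,2,2,1,0} = 4
G(28) = mex{0,3,2,2,0} = 1
G(29) = mex{4,3,3,2,1} = 0
G(30) = mex{1,0,3,3,1} = 2
G(31) = mex{0,4,0,3,2} = 1
G(32) = mex{2,1,4,0,2} = 3
G(33) = mex{1,0,1,4,3} = 2
G(34) = mex{3,2,0,1,3} = 4
G(35) = mex{2,1,2,0,0} = 3
G(36) = mex{4,3,1,2,4} = 0
G(37) = mex{3,2,3,1,1} = 0
G(n+18) = G(n) holds for n = 0,…,8 (a full window of length max(S) = 9), so the sequence is purely periodic with period 18.

18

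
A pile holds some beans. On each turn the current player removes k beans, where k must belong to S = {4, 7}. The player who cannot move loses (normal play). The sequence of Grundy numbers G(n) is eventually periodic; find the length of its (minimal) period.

G(0) = 0
G(1) = mex{} = 0
G(2) = mex{} = 0
G(3) = mex{} = 0
G(4) = mex{0} = 1
G(5) = mex{0} = 1
G(6) = mex{0} = 1
G(7) = mex{0,0} = 1
G(8) = mex{1,0} = 2
G(9) = mex{1,0} = 2
G(10) = mex{1,0} = 2
G(11) = mex{1,1} = 0
G(12) = mex{2,1} = 0
G(13) = mex{2,1} = 0
G(14) = mex{2,1} = 0
G(15) = mex{0,2} = 1
G(16) = mex{0,2} = 1
G(17) = mex{0,2} = 1
G(18) = mex{0,0} = 1
G(19) = mex{1,0} = 2
G(20) = mex{1,0} = 2
G(21) = mex{1,0} = 2
G(22) = mex{1,1} = 0
G(23) = mex{2,1} = 0
G(n+11) = G(n) holds for n = 0,…,6 (a full window of length max(S) = 7), so the sequence is purely periodic with period 11.

11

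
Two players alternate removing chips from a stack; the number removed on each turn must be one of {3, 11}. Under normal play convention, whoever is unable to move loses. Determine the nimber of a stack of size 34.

0

G(0) = 0
G(1) = mex{} = 0
G(2) = mex{} = 0
G(3) = mex{0} = 1
G(4) = mex{0} = 1
G(5) = mex{0} = 1
G(6) = mex{1} = 0
G(7) = mex{1} = 0
G(8) = mex{1} = 0
G(9) = mex{0} = 1
G(10) = mex{0} = 1
G(11) = mex{0,0} = 1
G(12) = mex{1,0} = 2
G(13) = mex{1,0} = 2
G(14) = mex{1,1} = 0
G(15) = mex{2,1} = 0
G(16) = mex{2,1} = 0
G(17) = mex{0,0} = 1
G(18) = mex{0,0} = 1
G(19) = mex{0,0} = 1
G(20) = mex{1,1} = 0
G(21) = mex{1,1} = 0
G(22) = mex{1,1} = 0
G(23) = mex{0,2} = 1
G(24) = mex{0,2} = 1
G(25) = mex{0,0} = 1
G(26) = mex{1,0} = 2
G(27) = mex{1,0} = 2
G(28) = mex{1,1} = 0
G(29) = mex{2,1} = 0
G(30) = mex{2,1} = 0
G(31) = mex{0,0} = 1
G(32) = mex{0,0} = 1
G(33) = mex{0,0} = 1
G(34) = mex{1,1} = 0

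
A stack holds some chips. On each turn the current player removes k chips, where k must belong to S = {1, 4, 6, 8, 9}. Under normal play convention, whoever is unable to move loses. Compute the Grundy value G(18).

G(0) = 0
G(1) = mex{0} = 1
G(2) = mex{1} = 0
G(3) = mex{0} = 1
G(4) = mex{1,0} = 2
G(5) = mex{2,1} = 0
G(6) = mex{0,0,0} = 1
G(7) = mex{1,1,1} = 0
G(8) = mex{0,2,0,0} = 1
G(9) = mex{1,0,1,1,0} = 2
G(10) = mex{2,1,2,0,1} = 3
G(11) = mex{3,0,0,1,0} = 2
G(12) = mex{2,1,1,2,1} = 0
G(13) = mex{0,2,0,0,2} = 1
G(14) = mex{1,3,1,1,0} = 2
G(15) = mex{2,2,2,0,1} = 3
G(16) = mex{3,0,3,1,0} = 2
G(17) = mex{2,1,2,2,1} = 0
G(18) = mex{0,2,0,3,2} = 1

1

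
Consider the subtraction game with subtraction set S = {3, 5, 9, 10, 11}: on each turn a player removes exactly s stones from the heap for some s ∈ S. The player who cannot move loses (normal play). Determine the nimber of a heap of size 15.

n :  0  1  2  3  4  5  6  7  8  9 10 11 12 13 14 15
G :  0  0  0  1  1  1  2  2  0  3  3  1  4  2  0  0

0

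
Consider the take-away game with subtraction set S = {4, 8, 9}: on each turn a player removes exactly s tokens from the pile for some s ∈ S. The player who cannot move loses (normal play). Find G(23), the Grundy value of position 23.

2

n :  0  1  2  3  4  5  6  7  8  9 10 11 12 13 14 15 16 17 18 19 20 21 22 23
G :  0  0  0  0  1  1  1  1  2  2  2  2  3  0  0  0  0  1  1  1  1  2  2  2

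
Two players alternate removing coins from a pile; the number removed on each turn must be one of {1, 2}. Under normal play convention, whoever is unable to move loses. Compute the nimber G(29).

G(0) = 0
G(1) = mex{0} = 1
G(2) = mex{1,0} = 2
G(3) = mex{2,1} = 0
G(4) = mex{0,2} = 1
G(5) = mex{1,0} = 2
G(6) = mex{2,1} = 0
G(7) = mex{0,2} = 1
G(8) = mex{1,0} = 2
G(9) = mex{2,1} = 0
G(10) = mex{0,2} = 1
G(11) = mex{1,0} = 2
G(12) = mex{2,1} = 0
G(13) = mex{0,2} = 1
G(14) = mex{1,0} = 2
G(15) = mex{2,1} = 0
G(16) = mex{0,2} = 1
G(17) = mex{1,0} = 2
G(18) = mex{2,1} = 0
G(19) = mex{0,2} = 1
G(20) = mex{1,0} = 2
G(21) = mex{2,1} = 0
G(22) = mex{0,2} = 1
G(23) = mex{1,0} = 2
G(24) = mex{2,1} = 0
G(25) = mex{0,2} = 1
G(26) = mex{1,0} = 2
G(27) = mex{2,1} = 0
G(28) = mex{0,2} = 1
G(29) = mex{1,0} = 2

2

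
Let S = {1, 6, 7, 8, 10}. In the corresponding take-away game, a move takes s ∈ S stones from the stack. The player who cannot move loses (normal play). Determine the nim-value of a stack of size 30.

n :  0  1  2  3  4  5  6  7  8  9 10 11 12 13 14 15 16 17 18 19 20 21 22 23 24 25 26 27 28 29 30
G :  0  1  0  1  0  1  2  3  2  3  2  3  4  0  1  0  1  0  1  2  3  2  3  2  3  4  0  1  0  1  0

0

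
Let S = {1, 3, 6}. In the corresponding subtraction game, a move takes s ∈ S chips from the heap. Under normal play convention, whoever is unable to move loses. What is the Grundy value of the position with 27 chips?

n :  0  1  2  3  4  5  6  7  8  9 10 11 12 13 14 15 16 17 18 19 20 21 22 23 24 25 26 27
G :  0  1  0  1  0  1  2  3  2  0  1  0  1  0  1  2  3  2  0  1  0  1  0  1  2  3  2  0

0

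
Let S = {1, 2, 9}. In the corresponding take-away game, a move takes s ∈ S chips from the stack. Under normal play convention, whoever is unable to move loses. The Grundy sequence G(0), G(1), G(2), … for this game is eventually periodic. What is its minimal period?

10

n :  0  1  2  3  4  5  6  7  8  9 10 11 12 13 14 15 16 17 18 19 20 21
G :  0  1  2  0  1  2  0  1  2  3  0  1  2  0  1  2  0  1  2  3  0  1
G(n+10) = G(n) holds for n = 0,…,8 (a full window of length max(S) = 9), so the sequence is purely periodic with period 10.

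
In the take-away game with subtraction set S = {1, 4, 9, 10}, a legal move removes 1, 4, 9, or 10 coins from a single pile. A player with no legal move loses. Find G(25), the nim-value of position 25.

G(0) = 0
G(1) = mex{0} = 1
G(2) = mex{1} = 0
G(3) = mex{0} = 1
G(4) = mex{1,0} = 2
G(5) = mex{2,1} = 0
G(6) = mex{0,0} = 1
G(7) = mex{1,1} = 0
G(8) = mex{0,2} = 1
G(9) = mex{1,0,0} = 2
G(10) = mex{2,1,1,0} = 3
G(11) = mex{3,0,0,1} = 2
G(12) = mex{2,1,1,0} = 3
G(13) = mex{3,2,2,1} = 0
G(14) = mex{0,3,0,2} = 1
G(15) = mex{1,2,1,0} = 3
G(16) = mex{3,3,0,1} = 2
G(17) = mex{2,0,1,0} = 3
G(18) = mex{3,1,2,1} = 0
G(19) = mex{0,3,3,2} = 1
G(20) = mex{1,2,2,3} = 0
G(21) = mex{0,3,3,2} = 1
G(22) = mex{1,0,0,3} = 2
G(23) = mex{2,1,1,0} = 3
G(24) = mex{3,0,3,1} = 2
G(25) = mex{2,1,2,3} = 0

0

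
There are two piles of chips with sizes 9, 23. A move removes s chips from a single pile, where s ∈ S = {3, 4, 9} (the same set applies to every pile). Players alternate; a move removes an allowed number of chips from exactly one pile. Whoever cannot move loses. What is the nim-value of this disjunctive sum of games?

2

All piles use S = {3, 4, 9}:
n :  0  1  2  3  4  5  6  7  8  9 10 11 12 13 14 15 16 17 18 19 20 21 22 23
G :  0  0  0  1  1  1  2  0  0  3  1  1  2  0  0  0  1  1  1  2  0  0  3  1
Pile A: G(9) = 3.
Pile B: G(23) = 1.
Combined Grundy value = 3 ⊕ 1 = 2.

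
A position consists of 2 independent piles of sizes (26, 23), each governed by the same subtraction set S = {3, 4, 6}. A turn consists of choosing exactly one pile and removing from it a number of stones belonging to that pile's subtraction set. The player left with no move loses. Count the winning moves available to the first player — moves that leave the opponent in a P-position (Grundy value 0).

3

All piles use S = {3, 4, 6}:
G(0) = 0
G(1) = mex{} = 0
G(2) = mex{} = 0
G(3) = mex{0} = 1
G(4) = mex{0,0} = 1
G(5) = mex{0,0} = 1
G(6) = mex{1,0,0} = 2
G(7) = mex{1,1,0} = 2
G(8) = mex{1,1,0} = 2
G(9) = mex{2,1,1} = 0
G(10) = mex{2,2,1} = 0
G(11) = mex{2,2,1} = 0
G(12) = mex{0,2,2} = 1
G(13) = mex{0,0,2} = 1
G(14) = mex{0,0,2} = 1
G(15) = mex{1,0,0} = 2
G(16) = mex{1,1,0} = 2
G(17) = mex{1,1,0} = 2
G(18) = mex{2,1,1} = 0
G(19) = mex{2,2,1} = 0
G(20) = mex{2,2,1} = 0
G(21) = mex{0,2,2} = 1
G(22) = mex{0,0,2} = 1
G(23) = mex{0,0,2} = 1
G(24) = mex{1,0,0} = 2
G(25) = mex{1,1,0} = 2
G(26) = mex{1,1,0} = 2
Pile A: G(26) = 2.
Pile B: G(23) = 1.
Combined Grundy value = 2 ⊕ 1 = 3.
A winning move leaves total XOR = 0, i.e. changes one component's Grundy value g to g ⊕ X where X is the current total.
Pile A: need g' = 2⊕3 = 1. Options: 26−3→G=1, 26−4→G=1, 26−6→G=0. Hits: 2.
Pile B: need g' = 1⊕3 = 2. Options: 23−3→G=0, 23−4→G=0, 23−6→G=2. Hits: 1.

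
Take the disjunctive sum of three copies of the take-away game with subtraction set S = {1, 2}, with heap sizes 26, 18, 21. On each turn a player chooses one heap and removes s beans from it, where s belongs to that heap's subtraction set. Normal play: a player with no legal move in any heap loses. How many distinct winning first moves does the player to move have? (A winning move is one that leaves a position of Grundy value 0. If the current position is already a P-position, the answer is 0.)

3

All heaps use S = {1, 2}:
G(0) = 0
G(1) = mex{0} = 1
G(2) = mex{1,0} = 2
G(3) = mex{2,1} = 0
G(4) = mex{0,2} = 1
G(5) = mex{1,0} = 2
G(6) = mex{2,1} = 0
G(7) = mex{0,2} = 1
G(8) = mex{1,0} = 2
G(9) = mex{2,1} = 0
G(10) = mex{0,2} = 1
G(11) = mex{1,0} = 2
G(12) = mex{2,1} = 0
G(13) = mex{0,2} = 1
G(14) = mex{1,0} = 2
G(15) = mex{2,1} = 0
G(16) = mex{0,2} = 1
G(17) = mex{1,0} = 2
G(18) = mex{2,1} = 0
G(19) = mex{0,2} = 1
G(20) = mex{1,0} = 2
G(21) = mex{2,1} = 0
G(22) = mex{0,2} = 1
G(23) = mex{1,0} = 2
G(24) = mex{2,1} = 0
G(25) = mex{0,2} = 1
G(26) = mex{1,0} = 2
Heap A: G(26) = 2.
Heap B: G(18) = 0.
Heap C: G(21) = 0.
Combined Grundy value = 2 ⊕ 0 ⊕ 0 = 2.
A winning move leaves total XOR = 0, i.e. changes one component's Grundy value g to g ⊕ X where X is the current total.
Heap A: need g' = 2⊕2 = 0. Options: 26−1→G=1, 26−2→G=0. Hits: 1.
Heap B: need g' = 0⊕2 = 2. Options: 18−1→G=2, 18−2→G=1. Hits: 1.
Heap C: need g' = 0⊕2 = 2. Options: 21−1→G=2, 21−2→G=1. Hits: 1.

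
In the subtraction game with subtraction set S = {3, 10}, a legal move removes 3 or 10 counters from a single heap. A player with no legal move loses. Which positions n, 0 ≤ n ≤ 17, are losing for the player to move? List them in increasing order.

0, 1, 2, 6, 7, 8, 13, 14, 15

n :  0  1  2  3  4  5  6  7  8  9 10 11 12 13 14 15 16 17
G :  0  0  0  1  1  1  0  0  0  1  1  1  2  0  0  0  1  1
P-positions are exactly the n with G(n) = 0.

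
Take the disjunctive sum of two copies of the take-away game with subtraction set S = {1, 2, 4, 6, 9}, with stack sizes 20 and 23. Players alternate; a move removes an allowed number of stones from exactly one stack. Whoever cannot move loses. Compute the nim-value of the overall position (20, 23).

5

All stacks use S = {1, 2, 4, 6, 9}:
n :  0  1  2  3  4  5  6  7  8  9 10 11 12 13 14 15 16 17 18 19 20 21 22 23
G :  0  1  2  0  1  2  3  4  0  1  2  0  1  2  3  4  0  1  2  0  1  2  3  4
Stack A: G(20) = 1.
Stack B: G(23) = 4.
Combined Grundy value = 1 ⊕ 4 = 5.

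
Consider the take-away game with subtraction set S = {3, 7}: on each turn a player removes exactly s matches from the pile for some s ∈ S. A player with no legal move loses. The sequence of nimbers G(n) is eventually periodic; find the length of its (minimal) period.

10

n :  0  1  2  3  4  5  6  7  8  9 10 11 12 13 14 15 16 17 18 19 20 21
G :  0  0  0  1  1  1  0  2  2  1  0  0  0  1  1  1  0  2  2  1  0  0
G(n+10) = G(n) holds for n = 0,…,6 (a full window of length max(S) = 7), so the sequence is purely periodic with period 10.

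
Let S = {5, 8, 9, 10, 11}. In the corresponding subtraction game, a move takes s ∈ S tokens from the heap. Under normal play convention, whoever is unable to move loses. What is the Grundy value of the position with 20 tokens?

0

G(0) = 0
G(1) = mex{} = 0
G(2) = mex{} = 0
G(3) = mex{} = 0
G(4) = mex{} = 0
G(5) = mex{0} = 1
G(6) = mex{0} = 1
G(7) = mex{0} = 1
G(8) = mex{0,0} = 1
G(9) = mex{0,0,0} = 1
G(10) = mex{1,0,0,0} = 2
G(11) = mex{1,0,0,0,0} = 2
G(12) = mex{1,0,0,0,0} = 2
G(13) = mex{1,1,0,0,0} = 2
G(14) = mex{1,1,1,0,0} = 2
G(15) = mex{2,1,1,1,0} = 3
G(16) = mex{2,1,1,1,1} = 0
G(17) = mex{2,1,1,1,1} = 0
G(18) = mex{2,2,1,1,1} = 0
G(19) = mex{2,2,2,1,1} = 0
G(20) = mex{3,2,2,2,1} = 0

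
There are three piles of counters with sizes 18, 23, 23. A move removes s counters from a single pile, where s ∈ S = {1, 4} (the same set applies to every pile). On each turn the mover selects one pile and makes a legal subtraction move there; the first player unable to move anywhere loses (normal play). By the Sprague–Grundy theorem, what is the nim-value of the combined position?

All piles use S = {1, 4}:
G(0) = 0
G(1) = mex{0} = 1
G(2) = mex{1} = 0
G(3) = mex{0} = 1
G(4) = mex{1,0} = 2
G(5) = mex{2,1} = 0
G(6) = mex{0,0} = 1
G(7) = mex{1,1} = 0
G(8) = mex{0,2} = 1
G(9) = mex{1,0} = 2
G(10) = mex{2,1} = 0
G(11) = mex{0,0} = 1
G(12) = mex{1,1} = 0
G(13) = mex{0,2} = 1
G(14) = mex{1,0} = 2
G(15) = mex{2,1} = 0
G(16) = mex{0,0} = 1
G(17) = mex{1,1} = 0
G(18) = mex{0,2} = 1
G(19) = mex{1,0} = 2
G(20) = mex{2,1} = 0
G(21) = mex{0,0} = 1
G(22) = mex{1,1} = 0
G(23) = mex{0,2} = 1
Pile A: G(18) = 1.
Pile B: G(23) = 1.
Pile C: G(23) = 1.
Combined Grundy value = 1 ⊕ 1 ⊕ 1 = 1.

1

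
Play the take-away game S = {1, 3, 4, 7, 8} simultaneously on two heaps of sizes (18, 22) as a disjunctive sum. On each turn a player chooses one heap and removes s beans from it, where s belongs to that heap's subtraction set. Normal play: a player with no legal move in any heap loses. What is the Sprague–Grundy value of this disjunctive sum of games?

All heaps use S = {1, 3, 4, 7, 8}:
n :  0  1  2  3  4  5  6  7  8  9 10 11 12 13 14 15 16 17 18 19 20 21 22
G :  0  1  0  1  2  3  2  3  4  5  4  0  1  0  1  2  3  2  3  4  5  4  0
Heap A: G(18) = 3.
Heap B: G(22) = 0.
Combined Grundy value = 3 ⊕ 0 = 3.

3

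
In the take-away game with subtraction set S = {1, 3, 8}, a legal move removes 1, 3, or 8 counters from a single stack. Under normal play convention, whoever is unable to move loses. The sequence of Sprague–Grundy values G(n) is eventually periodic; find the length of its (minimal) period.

11

G(0) = 0
G(1) = mex{0} = 1
G(2) = mex{1} = 0
G(3) = mex{0,0} = 1
G(4) = mex{1,1} = 0
G(5) = mex{0,0} = 1
G(6) = mex{1,1} = 0
G(7) = mex{0,0} = 1
G(8) = mex{1,1,0} = 2
G(9) = mex{2,0,1} = 3
G(10) = mex{3,1,0} = 2
G(11) = mex{2,2,1} = 0
G(12) = mex{0,3,0} = 1
G(13) = mex{1,2,1} = 0
G(14) = mex{0,0,0} = 1
G(15) = mex{1,1,1} = 0
G(16) = mex{0,0,2} = 1
G(17) = mex{1,1,3} = 0
G(18) = mex{0,0,2} = 1
G(19) = mex{1,1,0} = 2
G(20) = mex{2,0,1} = 3
G(21) = mex{3,1,0} = 2
G(22) = mex{2,2,1} = 0
G(23) = mex{0,3,0} = 1
G(n+11) = G(n) holds for n = 0,…,7 (a full window of length max(S) = 8), so the sequence is purely periodic with period 11.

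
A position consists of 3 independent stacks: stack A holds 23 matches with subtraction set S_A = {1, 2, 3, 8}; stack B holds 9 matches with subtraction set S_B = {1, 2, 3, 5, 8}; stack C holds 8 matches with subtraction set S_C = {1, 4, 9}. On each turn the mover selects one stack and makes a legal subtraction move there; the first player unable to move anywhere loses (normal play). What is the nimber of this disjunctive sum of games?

5

Stack A, S = {1, 2, 3, 8}:
n :  0  1  2  3  4  5  6  7  8  9 10 11 12 13 14 15 16 17 18 19 20 21 22 23
G :  0  1  2  3  0  1  2  3  4  0  1  2  3  0  1  2  3  4  0  1  2  3  0  1
G_A(23) = 1.
Stack B, S = {1, 2, 3, 5, 8}:
G(0) = 0
G(1) = mex{0} = 1
G(2) = mex{1,0} = 2
G(3) = mex{2,1,0} = 3
G(4) = mex{3,2,1} = 0
G(5) = mex{0,3,2,0} = 1
G(6) = mex{1,0,3,1} = 2
G(7) = mex{2,1,0,2} = 3
G(8) = mex{3,2,1,3,0} = 4
G(9) = mex{4,3,2,0,1} = 5
G_B(9) = 5.
Stack C, S = {1, 4, 9}:
n : 0 1 2 3 4 5 6 7 8
G : 0 1 0 1 2 0 1 0 1
G_C(8) = 1.
Combined Grundy value = 1 ⊕ 5 ⊕ 1 = 5.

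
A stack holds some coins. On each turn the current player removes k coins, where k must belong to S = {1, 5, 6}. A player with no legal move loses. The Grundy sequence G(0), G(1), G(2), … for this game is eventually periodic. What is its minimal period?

n :  0  1  2  3  4  5  6  7  8  9 10 11 12 13 14 15 16 17 18 19 20 21 22 23
G :  0  1  0  1  0  1  2  3  2  3  2  0  1  0  1  0  1  2  3  2  3  2  0  1
G(n+11) = G(n) holds for n = 0,…,5 (a full window of length max(S) = 6), so the sequence is purely periodic with period 11.

11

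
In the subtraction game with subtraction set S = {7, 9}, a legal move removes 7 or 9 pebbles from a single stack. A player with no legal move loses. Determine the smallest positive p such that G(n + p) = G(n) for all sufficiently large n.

16

n :  0  1  2  3  4  5  6  7  8  9 10 11 12 13 14 15 16 17 18 19 20 21 22 23 24 25 26 27 28 29 30 31 32 33
G :  0  0  0  0  0  0  0  1  1  1  1  1  1  1  2  2  0  0  0  0  0  0  0  1  1  1  1  1  1  1  2  2  0  0
G(n+16) = G(n) holds for n = 0,…,8 (a full window of length max(S) = 9), so the sequence is purely periodic with period 16.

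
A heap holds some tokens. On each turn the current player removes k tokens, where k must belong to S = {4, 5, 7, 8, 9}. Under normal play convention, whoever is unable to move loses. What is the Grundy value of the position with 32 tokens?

1

G(0) = 0
G(1) = mex{} = 0
G(2) = mex{} = 0
G(3) = mex{} = 0
G(4) = mex{0} = 1
G(5) = mex{0,0} = 1
G(6) = mex{0,0} = 1
G(7) = mex{0,0,0} = 1
G(8) = mex{1,0,0,0} = 2
G(9) = mex{1,1,0,0,0} = 2
G(10) = mex{1,1,0,0,0} = 2
G(11) = mex{1,1,1,0,0} = 2
G(12) = mex{2,1,1,1,0} = 3
G(13) = mex{2,2,1,1,1} = 0
G(14) = mex{2,2,1,1,1} = 0
G(15) = mex{2,2,2,1,1} = 0
G(16) = mex{3,2,2,2,1} = 0
G(17) = mex{0,3,2,2,2} = 1
G(18) = mex{0,0,2,2,2} = 1
G(19) = mex{0,0,3,2,2} = 1
G(20) = mex{0,0,0,3,2} = 1
G(21) = mex{1,0,0,0,3} = 2
G(22) = mex{1,1,0,0,0} = 2
G(23) = mex{1,1,0,0,0} = 2
G(24) = mex{1,1,1,0,0} = 2
G(25) = mex{2,1,1,1,0} = 3
G(26) = mex{2,2,1,1,1} = 0
G(27) = mex{2,2,1,1,1} = 0
G(28) = mex{2,2,2,1,1} = 0
G(29) = mex{3,2,2,2,1} = 0
G(30) = mex{0,3,2,2,2} = 1
G(31) = mex{0,0,2,2,2} = 1
G(32) = mex{0,0,3,2,2} = 1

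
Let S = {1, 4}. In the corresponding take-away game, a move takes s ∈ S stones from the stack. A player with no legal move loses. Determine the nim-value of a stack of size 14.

2

G(0) = 0
G(1) = mex{0} = 1
G(2) = mex{1} = 0
G(3) = mex{0} = 1
G(4) = mex{1,0} = 2
G(5) = mex{2,1} = 0
G(6) = mex{0,0} = 1
G(7) = mex{1,1} = 0
G(8) = mex{0,2} = 1
G(9) = mex{1,0} = 2
G(10) = mex{2,1} = 0
G(11) = mex{0,0} = 1
G(12) = mex{1,1} = 0
G(13) = mex{0,2} = 1
G(14) = mex{1,0} = 2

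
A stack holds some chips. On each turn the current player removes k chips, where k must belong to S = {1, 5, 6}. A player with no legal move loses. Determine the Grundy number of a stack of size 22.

0

G(0) = 0
G(1) = mex{0} = 1
G(2) = mex{1} = 0
G(3) = mex{0} = 1
G(4) = mex{1} = 0
G(5) = mex{0,0} = 1
G(6) = mex{1,1,0} = 2
G(7) = mex{2,0,1} = 3
G(8) = mex{3,1,0} = 2
G(9) = mex{2,0,1} = 3
G(10) = mex{3,1,0} = 2
G(11) = mex{2,2,1} = 0
G(12) = mex{0,3,2} = 1
G(13) = mex{1,2,3} = 0
G(14) = mex{0,3,2} = 1
G(15) = mex{1,2,3} = 0
G(16) = mex{0,0,2} = 1
G(17) = mex{1,1,0} = 2
G(18) = mex{2,0,1} = 3
G(19) = mex{3,1,0} = 2
G(20) = mex{2,0,1} = 3
G(21) = mex{3,1,0} = 2
G(22) = mex{2,2,1} = 0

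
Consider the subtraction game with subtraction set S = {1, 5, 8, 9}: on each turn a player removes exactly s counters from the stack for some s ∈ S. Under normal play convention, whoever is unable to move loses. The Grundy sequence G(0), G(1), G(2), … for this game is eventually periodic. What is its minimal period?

G(0) = 0
G(1) = mex{0} = 1
G(2) = mex{1} = 0
G(3) = mex{0} = 1
G(4) = mex{1} = 0
G(5) = mex{0,0} = 1
G(6) = mex{1,1} = 0
G(7) = mex{0,0} = 1
G(8) = mex{1,1,0} = 2
G(9) = mex{2,0,1,0} = 3
G(10) = mex{3,1,0,1} = 2
G(11) = mex{2,0,1,0} = 3
G(12) = mex{3,1,0,1} = 2
G(13) = mex{2,2,1,0} = 3
G(14) = mex{3,3,0,1} = 2
G(15) = mex{2,2,1,0} = 3
G(16) = mex{3,3,2,1} = 0
G(17) = mex{0,2,3,2} = 1
G(18) = mex{1,3,2,3} = 0
G(19) = mex{0,2,3,2} = 1
G(20) = mex{1,3,2,3} = 0
G(21) = mex{0,0,3,2} = 1
G(22) = mex{1,1,2,3} = 0
G(23) = mex{0,0,3,2} = 1
G(24) = mex{1,1,0,3} = 2
G(25) = mex{2,0,1,0} = 3
G(26) = mex{3,1,0,1} = 2
G(27) = mex{2,0,1,0} = 3
G(28) = mex{3,1,0,1} = 2
G(29) = mex{2,2,1,0} = 3
G(30) = mex{3,3,0,1} = 2
G(31) = mex{2,2,1,0} = 3
G(32) = mex{3,3,2,1} = 0
G(33) = mex{0,2,3,2} = 1
G(n+16) = G(n) holds for n = 0,…,8 (a full window of length max(S) = 9), so the sequence is purely periodic with period 16.

16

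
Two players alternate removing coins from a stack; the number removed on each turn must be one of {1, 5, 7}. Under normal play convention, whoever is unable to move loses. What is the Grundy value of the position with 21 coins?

1

n :  0  1  2  3  4  5  6  7  8  9 10 11 12 13 14 15 16 17 18 19 20 21
G :  0  1  0  1  0  1  0  1  0  1  0  1  0  1  0  1  0  1  0  1  0  1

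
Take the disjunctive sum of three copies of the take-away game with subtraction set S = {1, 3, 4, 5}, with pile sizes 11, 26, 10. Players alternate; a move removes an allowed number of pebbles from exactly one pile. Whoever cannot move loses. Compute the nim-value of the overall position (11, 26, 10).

1

All piles use S = {1, 3, 4, 5}:
n :  0  1  2  3  4  5  6  7  8  9 10 11 12 13 14 15 16 17 18 19 20 21 22 23 24 25 26
G :  0  1  0  1  2  3  2  3  0  1  0  1  2  3  2  3  0  1  0  1  2  3  2  3  0  1  0
Pile A: G(11) = 1.
Pile B: G(26) = 0.
Pile C: G(10) = 0.
Combined Grundy value = 1 ⊕ 0 ⊕ 0 = 1.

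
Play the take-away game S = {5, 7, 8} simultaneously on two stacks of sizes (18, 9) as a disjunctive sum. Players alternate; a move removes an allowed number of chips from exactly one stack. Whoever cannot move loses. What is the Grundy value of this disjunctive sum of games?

0

All stacks use S = {5, 7, 8}:
n :  0  1  2  3  4  5  6  7  8  9 10 11 12 13 14 15 16 17 18
G :  0  0  0  0  0  1  1  1  1  1  2  2  2  0  0  0  0  0  1
Stack A: G(18) = 1.
Stack B: G(9) = 1.
Combined Grundy value = 1 ⊕ 1 = 0.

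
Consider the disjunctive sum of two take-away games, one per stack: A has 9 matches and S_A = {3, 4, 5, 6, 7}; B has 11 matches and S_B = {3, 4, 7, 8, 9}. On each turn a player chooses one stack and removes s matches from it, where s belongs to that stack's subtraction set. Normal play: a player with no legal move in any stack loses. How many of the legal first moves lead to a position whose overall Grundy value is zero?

0

Stack A, S = {3, 4, 5, 6, 7}:
n : 0 1 2 3 4 5 6 7 8 9
G : 0 0 0 1 1 1 2 2 2 3
G_A(9) = 3.
Stack B, S = {3, 4, 7, 8, 9}:
G(0) = 0
G(1) = mex{} = 0
G(2) = mex{} = 0
G(3) = mex{0} = 1
G(4) = mex{0,0} = 1
G(5) = mex{0,0} = 1
G(6) = mex{1,0} = 2
G(7) = mex{1,1,0} = 2
G(8) = mex{1,1,0,0} = 2
G(9) = mex{2,1,0,0,0} = 3
G(10) = mex{2,2,1,0,0} = 3
G(11) = mex{2,2,1,1,0} = 3
G_B(11) = 3.
Combined Grundy value = 3 ⊕ 3 = 0.
A winning move leaves total XOR = 0, i.e. changes one component's Grundy value g to g ⊕ X where X is the current total.
Stack A: target g' = 3⊕0 = 3, but every legal move changes the Grundy value (mex property), so 0 moves.
Stack B: target g' = 3⊕0 = 3, but every legal move changes the Grundy value (mex property), so 0 moves.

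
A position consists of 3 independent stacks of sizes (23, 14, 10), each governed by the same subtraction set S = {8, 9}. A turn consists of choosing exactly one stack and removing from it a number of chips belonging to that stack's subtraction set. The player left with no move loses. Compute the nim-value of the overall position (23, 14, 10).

All stacks use S = {8, 9}:
n :  0  1  2  3  4  5  6  7  8  9 10 11 12 13 14 15 16 17 18 19 20 21 22 23
G :  0  0  0  0  0  0  0  0  1  1  1  1  1  1  1  1  2  0  0  0  0  0  0  0
Stack A: G(23) = 0.
Stack B: G(14) = 1.
Stack C: G(10) = 1.
Combined Grundy value = 0 ⊕ 1 ⊕ 1 = 0.

0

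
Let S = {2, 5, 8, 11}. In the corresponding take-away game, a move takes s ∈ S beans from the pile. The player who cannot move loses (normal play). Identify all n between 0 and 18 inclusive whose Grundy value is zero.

0, 1, 4, 7, 10, 13, 14, 17

n :  0  1  2  3  4  5  6  7  8  9 10 11 12 13 14 15 16 17 18
G :  0  0  1  1  0  2  1  0  2  1  0  2  1  0  0  1  1  0  2
P-positions are exactly the n with G(n) = 0.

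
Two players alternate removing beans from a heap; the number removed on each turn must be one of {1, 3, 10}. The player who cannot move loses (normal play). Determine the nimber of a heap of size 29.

1

G(0) = 0
G(1) = mex{0} = 1
G(2) = mex{1} = 0
G(3) = mex{0,0} = 1
G(4) = mex{1,1} = 0
G(5) = mex{0,0} = 1
G(6) = mex{1,1} = 0
G(7) = mex{0,0} = 1
G(8) = mex{1,1} = 0
G(9) = mex{0,0} = 1
G(10) = mex{1,1,0} = 2
G(11) = mex{2,0,1} = 3
G(12) = mex{3,1,0} = 2
G(13) = mex{2,2,1} = 0
G(14) = mex{0,3,0} = 1
G(15) = mex{1,2,1} = 0
G(16) = mex{0,0,0} = 1
G(17) = mex{1,1,1} = 0
G(18) = mex{0,0,0} = 1
G(19) = mex{1,1,1} = 0
G(20) = mex{0,0,2} = 1
G(21) = mex{1,1,3} = 0
G(22) = mex{0,0,2} = 1
G(23) = mex{1,1,0} = 2
G(24) = mex{2,0,1} = 3
G(25) = mex{3,1,0} = 2
G(26) = mex{2,2,1} = 0
G(27) = mex{0,3,0} = 1
G(28) = mex{1,2,1} = 0
G(29) = mex{0,0,0} = 1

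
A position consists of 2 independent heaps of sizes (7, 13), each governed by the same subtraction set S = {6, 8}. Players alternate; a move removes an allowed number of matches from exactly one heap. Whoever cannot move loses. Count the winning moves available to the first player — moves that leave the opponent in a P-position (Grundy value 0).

All heaps use S = {6, 8}:
n :  0  1  2  3  4  5  6  7  8  9 10 11 12 13
G :  0  0  0  0  0  0  1  1  1  1  1  1  2  2
Heap A: G(7) = 1.
Heap B: G(13) = 2.
Combined Grundy value = 1 ⊕ 2 = 3.
A winning move leaves total XOR = 0, i.e. changes one component's Grundy value g to g ⊕ X where X is the current total.
Heap A: need g' = 1⊕3 = 2. Options: 7−6→G=0. Hits: 0.
Heap B: need g' = 2⊕3 = 1. Options: 13−6→G=1, 13−8→G=0. Hits: 1.

1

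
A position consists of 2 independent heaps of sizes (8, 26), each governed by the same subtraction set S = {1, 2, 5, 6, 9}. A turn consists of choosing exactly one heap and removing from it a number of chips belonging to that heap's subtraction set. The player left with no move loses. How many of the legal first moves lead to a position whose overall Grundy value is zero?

All heaps use S = {1, 2, 5, 6, 9}:
n :  0  1  2  3  4  5  6  7  8  9 10 11 12 13 14 15 16 17 18 19 20 21 22 23 24 25 26
G :  0  1  2  0  1  2  3  0  1  2  0  1  2  3  0  1  2  0  1  2  3  0  1  2  0  1  2
Heap A: G(8) = 1.
Heap B: G(26) = 2.
Combined Grundy value = 1 ⊕ 2 = 3.
A winning move leaves total XOR = 0, i.e. changes one component's Grundy value g to g ⊕ X where X is the current total.
Heap A: need g' = 1⊕3 = 2. Options: 8−1→G=0, 8−2→G=3, 8−5→G=0, 8−6→G=2. Hits: 1.
Heap B: need g' = 2⊕3 = 1. Options: 26−1→G=1, 26−2→G=0, 26−5→G=0, 26−6→G=3, 26−9→G=0. Hits: 1.

2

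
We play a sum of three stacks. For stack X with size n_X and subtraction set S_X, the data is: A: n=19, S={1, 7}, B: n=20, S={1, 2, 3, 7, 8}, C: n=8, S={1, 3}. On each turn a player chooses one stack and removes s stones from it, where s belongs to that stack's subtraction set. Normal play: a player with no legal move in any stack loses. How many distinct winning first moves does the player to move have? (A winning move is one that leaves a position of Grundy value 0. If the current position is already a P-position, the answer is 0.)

1

Stack A, S = {1, 7}:
n :  0  1  2  3  4  5  6  7  8  9 10 11 12 13 14 15 16 17 18 19
G :  0  1  0  1  0  1  0  1  0  1  0  1  0  1  0  1  0  1  0  1
G_A(19) = 1.
Stack B, S = {1, 2, 3, 7, 8}:
n :  0  1  2  3  4  5  6  7  8  9 10 11 12 13 14 15 16 17 18 19 20
G :  0  1  2  3  0  1  2  3  4  0  1  2  3  0  1  2  3  4  0  1  2
G_B(20) = 2.
Stack C, S = {1, 3}:
n : 0 1 2 3 4 5 6 7 8
G : 0 1 0 1 0 1 0 1 0
G_C(8) = 0.
Combined Grundy value = 1 ⊕ 2 ⊕ 0 = 3.
A winning move leaves total XOR = 0, i.e. changes one component's Grundy value g to g ⊕ X where X is the current total.
Stack A: need g' = 1⊕3 = 2. Options: 19−1→G=0, 19−7→G=0. Hits: 0.
Stack B: need g' = 2⊕3 = 1. Options: 20−1→G=1, 20−2→G=0, 20−3→G=4, 20−7→G=0, 20−8→G=3. Hits: 1.
Stack C: need g' = 0⊕3 = 3. Options: 8−1→G=1, 8−3→G=1. Hits: 0.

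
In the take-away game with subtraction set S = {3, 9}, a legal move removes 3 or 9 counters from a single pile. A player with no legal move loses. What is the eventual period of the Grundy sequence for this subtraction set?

6

n :  0  1  2  3  4  5  6  7  8  9 10 11 12 13 14 15 16
G :  0  0  0  1  1  1  0  0  0  1  1  1  0  0  0  1  1
G(n+6) = G(n) holds for n = 0,…,8 (a full window of length max(S) = 9), so the sequence is purely periodic with period 6.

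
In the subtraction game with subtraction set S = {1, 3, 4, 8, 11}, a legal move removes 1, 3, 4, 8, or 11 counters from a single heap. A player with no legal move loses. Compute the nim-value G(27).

2

G(0) = 0
G(1) = mex{0} = 1
G(2) = mex{1} = 0
G(3) = mex{0,0} = 1
G(4) = mex{1,1,0} = 2
G(5) = mex{2,0,1} = 3
G(6) = mex{3,1,0} = 2
G(7) = mex{2,2,1} = 0
G(8) = mex{0,3,2,0} = 1
G(9) = mex{1,2,3,1} = 0
G(10) = mex{0,0,2,0} = 1
G(11) = mex{1,1,0,1,0} = 2
G(12) = mex{2,0,1,2,1} = 3
G(13) = mex{3,1,0,3,0} = 2
G(14) = mex{2,2,1,2,1} = 0
G(15) = mex{0,3,2,0,2} = 1
G(16) = mex{1,2,3,1,3} = 0
G(17) = mex{0,0,2,0,2} = 1
G(18) = mex{1,1,0,1,0} = 2
G(19) = mex{2,0,1,2,1} = 3
G(20) = mex{3,1,0,3,0} = 2
G(21) = mex{2,2,1,2,1} = 0
G(22) = mex{0,3,2,0,2} = 1
G(23) = mex{1,2,3,1,3} = 0
G(24) = mex{0,0,2,0,2} = 1
G(25) = mex{1,1,0,1,0} = 2
G(26) = mex{2,0,1,2,1} = 3
G(27) = mex{3,1,0,3,0} = 2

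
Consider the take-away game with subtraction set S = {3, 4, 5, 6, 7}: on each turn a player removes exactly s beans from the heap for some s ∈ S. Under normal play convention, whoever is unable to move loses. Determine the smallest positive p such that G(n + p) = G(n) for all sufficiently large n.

G(0) = 0
G(1) = mex{} = 0
G(2) = mex{} = 0
G(3) = mex{0} = 1
G(4) = mex{0,0} = 1
G(5) = mex{0,0,0} = 1
G(6) = mex{1,0,0,0} = 2
G(7) = mex{1,1,0,0,0} = 2
G(8) = mex{1,1,1,0,0} = 2
G(9) = mex{2,1,1,1,0} = 3
G(10) = mex{2,2,1,1,1} = 0
G(11) = mex{2,2,2,1,1} = 0
G(12) = mex{3,2,2,2,1} = 0
G(13) = mex{0,3,2,2,2} = 1
G(14) = mex{0,0,3,2,2} = 1
G(15) = mex{0,0,0,3,2} = 1
G(16) = mex{1,0,0,0,3} = 2
G(17) = mex{1,1,0,0,0} = 2
G(18) = mex{1,1,1,0,0} = 2
G(19) = mex{2,1,1,1,0} = 3
G(20) = mex{2,2,1,1,1} = 0
G(21) = mex{2,2,2,1,1} = 0
G(n+10) = G(n) holds for n = 0,…,6 (a full window of length max(S) = 7), so the sequence is purely periodic with period 10.

10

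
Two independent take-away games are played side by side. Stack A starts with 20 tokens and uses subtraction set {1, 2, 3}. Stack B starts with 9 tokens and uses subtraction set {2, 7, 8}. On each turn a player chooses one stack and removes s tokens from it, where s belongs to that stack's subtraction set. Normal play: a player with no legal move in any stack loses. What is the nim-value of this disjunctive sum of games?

Stack A, S = {1, 2, 3}:
n :  0  1  2  3  4  5  6  7  8  9 10 11 12 13 14 15 16 17 18 19 20
G :  0  1  2  3  0  1  2  3  0  1  2  3  0  1  2  3  0  1  2  3  0
G_A(20) = 0.
Stack B, S = {2, 7, 8}:
n : 0 1 2 3 4 5 6 7 8 9
G : 0 0 1 1 0 0 1 1 2 2
G_B(9) = 2.
Combined Grundy value = 0 ⊕ 2 = 2.

2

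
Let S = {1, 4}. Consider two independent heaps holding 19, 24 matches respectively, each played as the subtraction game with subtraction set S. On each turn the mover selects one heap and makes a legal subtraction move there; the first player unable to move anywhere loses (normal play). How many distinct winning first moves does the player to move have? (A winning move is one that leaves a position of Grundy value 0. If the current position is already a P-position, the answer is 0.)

All heaps use S = {1, 4}:
n :  0  1  2  3  4  5  6  7  8  9 10 11 12 13 14 15 16 17 18 19 20 21 22 23 24
G :  0  1  0  1  2  0  1  0  1  2  0  1  0  1  2  0  1  0  1  2  0  1  0  1  2
Heap A: G(19) = 2.
Heap B: G(24) = 2.
Combined Grundy value = 2 ⊕ 2 = 0.
A winning move leaves total XOR = 0, i.e. changes one component's Grundy value g to g ⊕ X where X is the current total.
Heap A: target g' = 2⊕0 = 2, but every legal move changes the Grundy value (mex property), so 0 moves.
Heap B: target g' = 2⊕0 = 2, but every legal move changes the Grundy value (mex property), so 0 moves.

0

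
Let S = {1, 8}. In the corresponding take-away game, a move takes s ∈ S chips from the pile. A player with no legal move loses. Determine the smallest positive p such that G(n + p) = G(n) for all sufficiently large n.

G(0) = 0
G(1) = mex{0} = 1
G(2) = mex{1} = 0
G(3) = mex{0} = 1
G(4) = mex{1} = 0
G(5) = mex{0} = 1
G(6) = mex{1} = 0
G(7) = mex{0} = 1
G(8) = mex{1,0} = 2
G(9) = mex{2,1} = 0
G(10) = mex{0,0} = 1
G(11) = mex{1,1} = 0
G(12) = mex{0,0} = 1
G(13) = mex{1,1} = 0
G(14) = mex{0,0} = 1
G(15) = mex{1,1} = 0
G(16) = mex{0,2} = 1
G(17) = mex{1,0} = 2
G(18) = mex{2,1} = 0
G(19) = mex{0,0} = 1
G(n+9) = G(n) holds for n = 0,…,7 (a full window of length max(S) = 8), so the sequence is purely periodic with period 9.

9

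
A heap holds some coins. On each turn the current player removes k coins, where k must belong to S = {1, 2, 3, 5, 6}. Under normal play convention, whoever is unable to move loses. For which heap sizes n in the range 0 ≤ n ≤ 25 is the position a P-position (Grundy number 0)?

G(0) = 0
G(1) = mex{0} = 1
G(2) = mex{1,0} = 2
G(3) = mex{2,1,0} = 3
G(4) = mex{3,2,1} = 0
G(5) = mex{0,3,2,0} = 1
G(6) = mex{1,0,3,1,0} = 2
G(7) = mex{2,1,0,2,1} = 3
G(8) = mex{3,2,1,3,2} = 0
G(9) = mex{0,3,2,0,3} = 1
G(10) = mex{1,0,3,1,0} = 2
G(11) = mex{2,1,0,2,1} = 3
G(12) = mex{3,2,1,3,2} = 0
G(13) = mex{0,3,2,0,3} = 1
G(14) = mex{1,0,3,1,0} = 2
G(15) = mex{2,1,0,2,1} = 3
G(16) = mex{3,2,1,3,2} = 0
G(17) = mex{0,3,2,0,3} = 1
G(18) = mex{1,0,3,1,0} = 2
G(19) = mex{2,1,0,2,1} = 3
G(20) = mex{3,2,1,3,2} = 0
G(21) = mex{0,3,2,0,3} = 1
G(22) = mex{1,0,3,1,0} = 2
G(23) = mex{2,1,0,2,1} = 3
G(24) = mex{3,2,1,3,2} = 0
G(25) = mex{0,3,2,0,3} = 1
P-positions are exactly the n with G(n) = 0.

0, 4, 8, 12, 16, 20, 24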